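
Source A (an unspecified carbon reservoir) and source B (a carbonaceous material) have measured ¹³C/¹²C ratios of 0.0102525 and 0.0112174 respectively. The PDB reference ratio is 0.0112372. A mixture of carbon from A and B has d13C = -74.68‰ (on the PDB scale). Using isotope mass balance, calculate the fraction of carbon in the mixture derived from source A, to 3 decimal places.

0.849

δ_A = (0.0102525/0.0112372 − 1)×1000 = (0.912371 − 1)×1000 = -87.629‰
δ_B = (0.0112174/0.0112372 − 1)×1000 = (0.998238 − 1)×1000 = -1.762‰
f_A = (δ_mix − δ_B)/(δ_A − δ_B) = (-74.68 − (-1.762))/(-87.629 − (-1.762))
f_A = -72.918 / -85.867 = 0.8492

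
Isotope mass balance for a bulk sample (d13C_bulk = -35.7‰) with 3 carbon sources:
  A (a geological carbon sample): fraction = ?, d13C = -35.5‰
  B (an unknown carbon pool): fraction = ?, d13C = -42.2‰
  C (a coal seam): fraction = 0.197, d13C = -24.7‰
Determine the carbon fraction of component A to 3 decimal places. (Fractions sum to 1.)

0.456

Let f_A and f_B be the unknown fractions; fractions sum to 1 so f_A + f_B = 0.803.
Mass balance: Σ fᵢ·δᵢ = δ_bulk ⇒ f_A·(-35.5) + f_B·(-42.2) = -35.7 − (-4.866) = -30.834
Substitute f_B = 0.803 − f_A:
f_A·(-35.5 − -42.2) = -30.834 − 0.803×(-42.2) = 3.052
f_A = 3.052 / 6.7 = 0.4556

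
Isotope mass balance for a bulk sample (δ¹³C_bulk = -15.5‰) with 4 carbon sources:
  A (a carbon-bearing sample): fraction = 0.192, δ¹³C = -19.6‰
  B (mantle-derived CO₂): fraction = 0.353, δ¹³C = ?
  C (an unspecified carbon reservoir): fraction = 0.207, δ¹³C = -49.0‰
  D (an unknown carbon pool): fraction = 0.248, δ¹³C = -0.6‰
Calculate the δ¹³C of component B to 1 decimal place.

-4.1‰

Isotope mass balance: δ_bulk = Σ fᵢ·δᵢ.
-15.5 = 0.192×(-19.6) + 0.353×δ_B + 0.207×(-49.0) + 0.248×(-0.6)
0.353·δ_B = -15.5 − (-14.055) = -1.445
δ_B = -1.445 / 0.353 = -4.09‰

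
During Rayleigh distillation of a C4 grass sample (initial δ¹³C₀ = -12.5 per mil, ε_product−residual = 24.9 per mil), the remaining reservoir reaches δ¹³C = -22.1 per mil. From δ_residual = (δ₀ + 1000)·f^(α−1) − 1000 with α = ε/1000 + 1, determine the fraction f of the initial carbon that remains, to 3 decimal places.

0.675

α − 1 = ε/1000 = 0.0249
(δ_res + 1000)/(δ₀ + 1000) = (-22.1 + 1000)/(-12.5 + 1000) = 977.9/987.5 = 0.990278
f = 0.990278^(1/0.0249) = exp(ln(0.990278)/0.0249) = exp(-0.00977/0.0249)
f = exp(-0.3923) = 0.6755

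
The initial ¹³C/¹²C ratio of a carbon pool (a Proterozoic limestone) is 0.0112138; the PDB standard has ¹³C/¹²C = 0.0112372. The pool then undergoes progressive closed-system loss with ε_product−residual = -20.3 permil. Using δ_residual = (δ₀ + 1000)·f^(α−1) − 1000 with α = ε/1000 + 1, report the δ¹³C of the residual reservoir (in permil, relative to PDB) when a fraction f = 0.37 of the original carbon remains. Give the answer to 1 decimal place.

18.3 permil

δ₀ = (0.0112138/0.0112372 − 1)×1000 = (0.997918 − 1)×1000 = -2.082 permil
α − 1 = ε/1000 = -0.0203
f^(α−1) = 0.37^(-0.0203) = 1.020388
δ_res = (-2.082 + 1000) × 1.020388 − 1000 = 1018.264 − 1000 = 18.26 permil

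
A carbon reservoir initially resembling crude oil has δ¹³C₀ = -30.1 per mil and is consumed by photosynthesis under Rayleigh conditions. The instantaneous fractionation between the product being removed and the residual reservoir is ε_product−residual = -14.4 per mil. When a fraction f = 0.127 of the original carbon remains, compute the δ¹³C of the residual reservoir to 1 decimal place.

-0.8 per mil

Rayleigh residual: δ_res = (δ₀ + 1000)·f^(α−1) − 1000
α = ε/1000 + 1 = 0.98560, so α − 1 = -0.01440
f^(α−1) = 0.127^(-0.01440) = 1.030161
δ_res = (-30.1 + 1000) × 1.030161 − 1000 = 999.153 − 1000 = -0.85 per mil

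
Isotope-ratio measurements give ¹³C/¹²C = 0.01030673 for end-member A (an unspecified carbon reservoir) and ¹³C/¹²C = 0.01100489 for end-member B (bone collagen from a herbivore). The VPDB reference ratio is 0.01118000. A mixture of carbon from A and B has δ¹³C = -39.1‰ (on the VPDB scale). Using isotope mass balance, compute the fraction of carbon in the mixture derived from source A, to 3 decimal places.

δ_A = (0.01030673/0.01118000 − 1)×1000 = (0.921890 − 1)×1000 = -78.110‰
δ_B = (0.01100489/0.01118000 − 1)×1000 = (0.984337 − 1)×1000 = -15.663‰
f_A = (δ_mix − δ_B)/(δ_A − δ_B) = (-39.1 − (-15.663))/(-78.110 − (-15.663))
f_A = -23.437 / -62.447 = 0.3753

0.375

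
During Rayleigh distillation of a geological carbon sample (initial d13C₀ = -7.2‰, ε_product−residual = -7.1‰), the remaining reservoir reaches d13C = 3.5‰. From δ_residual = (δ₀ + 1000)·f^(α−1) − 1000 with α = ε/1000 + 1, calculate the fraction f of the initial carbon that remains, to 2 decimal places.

α − 1 = ε/1000 = -0.0071
(δ_res + 1000)/(δ₀ + 1000) = (3.5 + 1000)/(-7.2 + 1000) = 1003.5/992.8 = 1.010778
f = 1.010778^(1/-0.0071) = exp(ln(1.010778)/-0.0071) = exp(0.01072/-0.0071)
f = exp(-1.5098) = 0.2209

0.22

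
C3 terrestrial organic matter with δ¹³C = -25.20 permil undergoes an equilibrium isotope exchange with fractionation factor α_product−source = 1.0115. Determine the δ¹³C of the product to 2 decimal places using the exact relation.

δ_product = (δ_source + 1000)·α − 1000
δ_product = (-25.20 + 1000) × 1.0115 − 1000
δ_product = 986.010 − 1000 = -13.990 permil

-13.99 permil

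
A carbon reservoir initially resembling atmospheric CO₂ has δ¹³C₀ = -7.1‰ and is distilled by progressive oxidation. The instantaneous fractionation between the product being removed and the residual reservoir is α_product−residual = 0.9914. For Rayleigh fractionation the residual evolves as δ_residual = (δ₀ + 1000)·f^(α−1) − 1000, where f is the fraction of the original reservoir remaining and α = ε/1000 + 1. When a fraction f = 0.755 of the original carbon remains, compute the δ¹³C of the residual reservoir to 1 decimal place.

-4.7‰

Rayleigh residual: δ_res = (δ₀ + 1000)·f^(α−1) − 1000
α − 1 = -0.00860
f^(α−1) = 0.755^(-0.00860) = 1.002420
δ_res = (-7.1 + 1000) × 1.002420 − 1000 = 995.303 − 1000 = -4.70‰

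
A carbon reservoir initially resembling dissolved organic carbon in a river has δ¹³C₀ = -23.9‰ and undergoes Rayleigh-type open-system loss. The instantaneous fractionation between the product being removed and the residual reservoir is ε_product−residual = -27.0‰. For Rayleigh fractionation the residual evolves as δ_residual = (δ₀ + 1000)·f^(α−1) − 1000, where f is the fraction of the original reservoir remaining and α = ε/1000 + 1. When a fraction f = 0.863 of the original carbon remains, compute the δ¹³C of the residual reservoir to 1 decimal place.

-20.0‰

Rayleigh residual: δ_res = (δ₀ + 1000)·f^(α−1) − 1000
α = ε/1000 + 1 = 0.97300, so α − 1 = -0.02700
f^(α−1) = 0.863^(-0.02700) = 1.003986
δ_res = (-23.9 + 1000) × 1.003986 − 1000 = 979.991 − 1000 = -20.01‰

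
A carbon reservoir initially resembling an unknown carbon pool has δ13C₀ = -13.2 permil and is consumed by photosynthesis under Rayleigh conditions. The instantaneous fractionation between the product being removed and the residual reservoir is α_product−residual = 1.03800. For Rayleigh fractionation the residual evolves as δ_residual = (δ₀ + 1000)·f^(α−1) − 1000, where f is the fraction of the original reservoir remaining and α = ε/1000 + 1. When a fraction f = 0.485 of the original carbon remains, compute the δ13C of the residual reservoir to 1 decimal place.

-40.0 permil

Rayleigh residual: δ_res = (δ₀ + 1000)·f^(α−1) − 1000
α − 1 = 0.03800
f^(α−1) = 0.485^(0.03800) = 0.972878
δ_res = (-13.2 + 1000) × 0.972878 − 1000 = 960.036 − 1000 = -39.96 permil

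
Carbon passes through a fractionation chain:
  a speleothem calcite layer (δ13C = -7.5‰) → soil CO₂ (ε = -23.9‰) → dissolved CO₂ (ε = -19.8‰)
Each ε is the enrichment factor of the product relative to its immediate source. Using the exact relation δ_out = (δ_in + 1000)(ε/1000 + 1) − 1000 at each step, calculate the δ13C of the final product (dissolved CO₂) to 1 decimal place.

-50.4‰

step 1: δ = (-7.50 + 1000)·(-23.9/1000 + 1) − 1000 = -31.22‰
step 2: δ = (-31.22 + 1000)·(-19.8/1000 + 1) − 1000 = -50.40‰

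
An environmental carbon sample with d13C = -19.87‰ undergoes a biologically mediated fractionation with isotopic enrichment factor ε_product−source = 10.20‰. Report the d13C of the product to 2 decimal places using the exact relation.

Exactly, δ_product = (δ_source + 1000)·(ε/1000 + 1) − 1000.
δ_product = (-19.87 + 1000) × (10.20/1000 + 1) − 1000
δ_product = -9.873‰

-9.87‰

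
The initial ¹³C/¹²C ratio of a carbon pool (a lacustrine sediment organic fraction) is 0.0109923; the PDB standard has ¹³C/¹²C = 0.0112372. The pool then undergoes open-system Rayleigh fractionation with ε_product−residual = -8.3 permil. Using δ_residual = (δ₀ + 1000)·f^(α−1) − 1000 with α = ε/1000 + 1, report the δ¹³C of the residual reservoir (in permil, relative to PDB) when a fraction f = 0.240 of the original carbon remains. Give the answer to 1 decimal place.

δ₀ = (0.0109923/0.0112372 − 1)×1000 = (0.978206 − 1)×1000 = -21.794 permil
α − 1 = ε/1000 = -0.0083
f^(α−1) = 0.240^(-0.0083) = 1.011915
δ_res = (-21.794 + 1000) × 1.011915 − 1000 = 989.862 − 1000 = -10.14 permil

-10.1 permil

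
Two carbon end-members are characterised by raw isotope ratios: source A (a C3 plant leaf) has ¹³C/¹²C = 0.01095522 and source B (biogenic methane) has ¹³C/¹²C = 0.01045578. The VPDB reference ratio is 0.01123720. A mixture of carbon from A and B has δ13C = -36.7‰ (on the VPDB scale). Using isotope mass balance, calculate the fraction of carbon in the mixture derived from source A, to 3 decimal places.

δ_A = (0.01095522/0.01123720 − 1)×1000 = (0.974907 − 1)×1000 = -25.093‰
δ_B = (0.01045578/0.01123720 − 1)×1000 = (0.930461 − 1)×1000 = -69.539‰
f_A = (δ_mix − δ_B)/(δ_A − δ_B) = (-36.7 − (-69.539))/(-25.093 − (-69.539))
f_A = 32.839 / 44.445 = 0.7389

0.739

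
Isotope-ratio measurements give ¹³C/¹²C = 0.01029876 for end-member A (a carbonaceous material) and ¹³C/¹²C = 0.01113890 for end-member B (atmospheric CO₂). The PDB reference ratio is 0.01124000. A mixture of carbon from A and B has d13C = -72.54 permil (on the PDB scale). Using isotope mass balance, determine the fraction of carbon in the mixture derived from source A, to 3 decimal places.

0.850

δ_A = (0.01029876/0.01124000 − 1)×1000 = (0.916260 − 1)×1000 = -83.740 permil
δ_B = (0.01113890/0.01124000 − 1)×1000 = (0.991005 − 1)×1000 = -8.995 permil
f_A = (δ_mix − δ_B)/(δ_A − δ_B) = (-72.54 − (-8.995))/(-83.740 − (-8.995))
f_A = -63.545 / -74.746 = 0.8502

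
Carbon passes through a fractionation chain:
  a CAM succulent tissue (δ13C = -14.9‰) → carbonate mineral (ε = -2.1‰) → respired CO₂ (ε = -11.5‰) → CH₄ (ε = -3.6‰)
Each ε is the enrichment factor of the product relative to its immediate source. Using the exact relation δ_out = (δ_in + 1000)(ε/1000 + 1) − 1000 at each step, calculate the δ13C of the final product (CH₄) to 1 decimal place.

-31.8‰

step 1: δ = (-14.90 + 1000)·(-2.1/1000 + 1) − 1000 = -16.97‰
step 2: δ = (-16.97 + 1000)·(-11.5/1000 + 1) − 1000 = -28.27‰
step 3: δ = (-28.27 + 1000)·(-3.6/1000 + 1) − 1000 = -31.77‰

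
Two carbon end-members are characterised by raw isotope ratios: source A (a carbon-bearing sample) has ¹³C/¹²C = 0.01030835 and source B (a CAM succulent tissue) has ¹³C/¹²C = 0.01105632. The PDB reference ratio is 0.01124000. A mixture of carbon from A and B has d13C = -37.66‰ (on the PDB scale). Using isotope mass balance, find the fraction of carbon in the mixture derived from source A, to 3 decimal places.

0.320

δ_A = (0.01030835/0.01124000 − 1)×1000 = (0.917113 − 1)×1000 = -82.887‰
δ_B = (0.01105632/0.01124000 − 1)×1000 = (0.983658 − 1)×1000 = -16.342‰
f_A = (δ_mix − δ_B)/(δ_A − δ_B) = (-37.66 − (-16.342))/(-82.887 − (-16.342))
f_A = -21.318 / -66.545 = 0.3204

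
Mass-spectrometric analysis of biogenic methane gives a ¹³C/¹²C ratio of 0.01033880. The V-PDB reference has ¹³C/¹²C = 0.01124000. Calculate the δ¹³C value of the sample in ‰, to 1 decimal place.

-80.2‰

δ¹³C = (R_sample / R_standard − 1) × 1000
R_sample / R_standard = 0.01033880 / 0.01124000 = 0.919822
δ¹³C = (0.919822 − 1) × 1000 = -80.18‰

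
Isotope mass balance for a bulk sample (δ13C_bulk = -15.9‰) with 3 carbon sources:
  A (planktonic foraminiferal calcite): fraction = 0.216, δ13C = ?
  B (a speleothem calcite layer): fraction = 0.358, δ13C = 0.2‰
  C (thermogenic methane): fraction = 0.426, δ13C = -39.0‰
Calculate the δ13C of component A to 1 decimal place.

Isotope mass balance: δ_bulk = Σ fᵢ·δᵢ.
-15.9 = 0.216×δ_A + 0.358×(0.2) + 0.426×(-39.0)
0.216·δ_A = -15.9 − (-16.542) = 0.642
δ_A = 0.642 / 0.216 = 2.97‰

3.0‰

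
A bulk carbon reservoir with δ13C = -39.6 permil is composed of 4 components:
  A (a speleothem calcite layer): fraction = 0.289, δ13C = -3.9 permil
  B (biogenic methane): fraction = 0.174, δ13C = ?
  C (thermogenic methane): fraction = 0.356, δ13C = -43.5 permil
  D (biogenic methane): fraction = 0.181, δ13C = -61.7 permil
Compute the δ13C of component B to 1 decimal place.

Isotope mass balance: δ_bulk = Σ fᵢ·δᵢ.
-39.6 = 0.289×(-3.9) + 0.174×δ_B + 0.356×(-43.5) + 0.181×(-61.7)
0.174·δ_B = -39.6 − (-27.781) = -11.819
δ_B = -11.819 / 0.174 = -67.93 permil

-67.9 permil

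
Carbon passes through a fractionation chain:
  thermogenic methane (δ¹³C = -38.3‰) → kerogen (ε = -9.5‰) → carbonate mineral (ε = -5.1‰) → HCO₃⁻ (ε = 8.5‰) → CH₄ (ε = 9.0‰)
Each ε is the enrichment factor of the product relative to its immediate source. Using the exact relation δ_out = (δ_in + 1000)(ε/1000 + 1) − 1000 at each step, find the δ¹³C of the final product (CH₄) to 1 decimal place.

-35.6‰

step 1: δ = (-38.30 + 1000)·(-9.5/1000 + 1) − 1000 = -47.44‰
step 2: δ = (-47.44 + 1000)·(-5.1/1000 + 1) − 1000 = -52.29‰
step 3: δ = (-52.29 + 1000)·(8.5/1000 + 1) − 1000 = -44.24‰
step 4: δ = (-44.24 + 1000)·(9.0/1000 + 1) − 1000 = -35.64‰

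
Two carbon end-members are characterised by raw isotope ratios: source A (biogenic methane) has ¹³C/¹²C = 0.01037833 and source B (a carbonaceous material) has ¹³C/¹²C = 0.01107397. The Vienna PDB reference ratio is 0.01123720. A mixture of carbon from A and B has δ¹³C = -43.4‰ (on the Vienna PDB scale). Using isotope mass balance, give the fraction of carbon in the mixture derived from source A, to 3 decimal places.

0.466

δ_A = (0.01037833/0.01123720 − 1)×1000 = (0.923569 − 1)×1000 = -76.431‰
δ_B = (0.01107397/0.01123720 − 1)×1000 = (0.985474 − 1)×1000 = -14.526‰
f_A = (δ_mix − δ_B)/(δ_A − δ_B) = (-43.4 − (-14.526))/(-76.431 − (-14.526))
f_A = -28.874 / -61.905 = 0.4664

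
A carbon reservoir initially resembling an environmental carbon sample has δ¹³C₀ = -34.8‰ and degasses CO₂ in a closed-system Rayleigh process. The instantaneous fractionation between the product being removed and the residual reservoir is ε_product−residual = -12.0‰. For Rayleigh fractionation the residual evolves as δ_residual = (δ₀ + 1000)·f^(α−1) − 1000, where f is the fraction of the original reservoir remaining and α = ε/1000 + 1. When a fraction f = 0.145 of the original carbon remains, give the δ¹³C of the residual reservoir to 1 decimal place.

-12.2‰

Rayleigh residual: δ_res = (δ₀ + 1000)·f^(α−1) − 1000
α = ε/1000 + 1 = 0.98800, so α − 1 = -0.01200
f^(α−1) = 0.145^(-0.01200) = 1.023443
δ_res = (-34.8 + 1000) × 1.023443 − 1000 = 987.827 − 1000 = -12.17‰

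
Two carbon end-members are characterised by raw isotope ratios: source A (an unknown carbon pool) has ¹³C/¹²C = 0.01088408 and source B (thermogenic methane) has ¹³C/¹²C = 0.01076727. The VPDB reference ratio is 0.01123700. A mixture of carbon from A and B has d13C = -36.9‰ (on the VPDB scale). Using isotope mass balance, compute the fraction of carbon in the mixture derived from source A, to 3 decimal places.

0.472

δ_A = (0.01088408/0.01123700 − 1)×1000 = (0.968593 − 1)×1000 = -31.407‰
δ_B = (0.01076727/0.01123700 − 1)×1000 = (0.958198 − 1)×1000 = -41.802‰
f_A = (δ_mix − δ_B)/(δ_A − δ_B) = (-36.9 − (-41.802))/(-31.407 − (-41.802))
f_A = 4.902 / 10.395 = 0.4716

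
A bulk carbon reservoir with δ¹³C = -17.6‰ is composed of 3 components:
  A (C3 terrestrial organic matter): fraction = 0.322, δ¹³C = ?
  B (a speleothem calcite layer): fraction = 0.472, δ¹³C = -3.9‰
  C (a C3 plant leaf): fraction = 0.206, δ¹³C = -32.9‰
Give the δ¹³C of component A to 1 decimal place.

Isotope mass balance: δ_bulk = Σ fᵢ·δᵢ.
-17.6 = 0.322×δ_A + 0.472×(-3.9) + 0.206×(-32.9)
0.322·δ_A = -17.6 − (-8.618) = -8.982
δ_A = -8.982 / 0.322 = -27.89‰

-27.9‰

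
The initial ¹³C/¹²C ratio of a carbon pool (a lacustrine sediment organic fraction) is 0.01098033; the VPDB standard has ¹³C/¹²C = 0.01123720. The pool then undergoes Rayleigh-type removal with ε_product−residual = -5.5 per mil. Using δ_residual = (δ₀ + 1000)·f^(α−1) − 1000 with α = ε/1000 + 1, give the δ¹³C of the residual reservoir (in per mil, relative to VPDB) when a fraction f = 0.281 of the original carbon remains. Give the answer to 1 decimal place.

δ₀ = (0.01098033/0.01123720 − 1)×1000 = (0.977141 − 1)×1000 = -22.859 per mil
α − 1 = ε/1000 = -0.0055
f^(α−1) = 0.281^(-0.0055) = 1.007006
δ_res = (-22.859 + 1000) × 1.007006 − 1000 = 983.987 − 1000 = -16.01 per mil

-16.0 per mil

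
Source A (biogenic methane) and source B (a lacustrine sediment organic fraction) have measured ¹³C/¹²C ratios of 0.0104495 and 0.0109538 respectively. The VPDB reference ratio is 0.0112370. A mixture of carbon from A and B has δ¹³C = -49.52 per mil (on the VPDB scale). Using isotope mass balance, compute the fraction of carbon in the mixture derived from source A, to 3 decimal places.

0.542

δ_A = (0.0104495/0.0112370 − 1)×1000 = (0.929919 − 1)×1000 = -70.081 per mil
δ_B = (0.0109538/0.0112370 − 1)×1000 = (0.974798 − 1)×1000 = -25.202 per mil
f_A = (δ_mix − δ_B)/(δ_A − δ_B) = (-49.52 − (-25.202))/(-70.081 − (-25.202))
f_A = -24.318 / -44.879 = 0.5419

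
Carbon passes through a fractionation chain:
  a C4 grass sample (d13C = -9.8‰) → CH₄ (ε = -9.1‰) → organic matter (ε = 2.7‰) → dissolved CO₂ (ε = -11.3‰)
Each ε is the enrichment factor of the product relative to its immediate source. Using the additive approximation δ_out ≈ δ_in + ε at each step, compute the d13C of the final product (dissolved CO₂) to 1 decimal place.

step 1: δ ≈ -9.8 + (-9.1) = -18.9‰
step 2: δ ≈ -18.9 + (2.7) = -16.2‰
step 3: δ ≈ -16.2 + (-11.3) = -27.5‰

-27.5‰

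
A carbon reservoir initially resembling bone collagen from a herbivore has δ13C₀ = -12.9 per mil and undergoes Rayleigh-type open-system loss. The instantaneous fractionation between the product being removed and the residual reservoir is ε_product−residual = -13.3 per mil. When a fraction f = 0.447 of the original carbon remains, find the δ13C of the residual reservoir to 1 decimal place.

Rayleigh residual: δ_res = (δ₀ + 1000)·f^(α−1) − 1000
α = ε/1000 + 1 = 0.98670, so α − 1 = -0.01330
f^(α−1) = 0.447^(-0.01330) = 1.010767
δ_res = (-12.9 + 1000) × 1.010767 − 1000 = 997.728 − 1000 = -2.27 per mil

-2.3 per mil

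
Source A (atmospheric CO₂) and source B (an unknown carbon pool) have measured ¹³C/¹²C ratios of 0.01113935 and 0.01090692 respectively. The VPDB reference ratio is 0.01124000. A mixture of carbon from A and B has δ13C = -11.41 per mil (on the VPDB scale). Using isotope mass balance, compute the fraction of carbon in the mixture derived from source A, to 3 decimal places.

δ_A = (0.01113935/0.01124000 − 1)×1000 = (0.991045 − 1)×1000 = -8.955 per mil
δ_B = (0.01090692/0.01124000 − 1)×1000 = (0.970367 − 1)×1000 = -29.633 per mil
f_A = (δ_mix − δ_B)/(δ_A − δ_B) = (-11.41 − (-29.633))/(-8.955 − (-29.633))
f_A = 18.223 / 20.679 = 0.8813

0.881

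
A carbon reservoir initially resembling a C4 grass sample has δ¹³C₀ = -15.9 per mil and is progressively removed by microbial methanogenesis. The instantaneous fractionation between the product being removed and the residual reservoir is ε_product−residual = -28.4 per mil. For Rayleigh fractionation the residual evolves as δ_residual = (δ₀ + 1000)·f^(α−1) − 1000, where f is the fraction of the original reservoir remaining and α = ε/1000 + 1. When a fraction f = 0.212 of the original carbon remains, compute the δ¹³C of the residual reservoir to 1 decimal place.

28.4 per mil

Rayleigh residual: δ_res = (δ₀ + 1000)·f^(α−1) − 1000
α = ε/1000 + 1 = 0.97160, so α − 1 = -0.02840
f^(α−1) = 0.212^(-0.02840) = 1.045038
δ_res = (-15.9 + 1000) × 1.045038 − 1000 = 1028.422 − 1000 = 28.42 per mil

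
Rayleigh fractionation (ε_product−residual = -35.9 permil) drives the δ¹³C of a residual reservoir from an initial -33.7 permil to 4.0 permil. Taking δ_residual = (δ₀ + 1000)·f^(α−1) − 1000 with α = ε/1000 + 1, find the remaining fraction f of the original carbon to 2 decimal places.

0.34

α − 1 = ε/1000 = -0.0359
(δ_res + 1000)/(δ₀ + 1000) = (4.0 + 1000)/(-33.7 + 1000) = 1004.0/966.3 = 1.039015
f = 1.039015^(1/-0.0359) = exp(ln(1.039015)/-0.0359) = exp(0.03827/-0.0359)
f = exp(-1.0661) = 0.3443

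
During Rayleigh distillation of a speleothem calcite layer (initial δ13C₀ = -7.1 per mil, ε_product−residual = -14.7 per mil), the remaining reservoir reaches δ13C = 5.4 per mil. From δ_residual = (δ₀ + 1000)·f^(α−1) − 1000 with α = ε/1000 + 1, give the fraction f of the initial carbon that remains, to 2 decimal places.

0.43

α − 1 = ε/1000 = -0.0147
(δ_res + 1000)/(δ₀ + 1000) = (5.4 + 1000)/(-7.1 + 1000) = 1005.4/992.9 = 1.012589
f = 1.012589^(1/-0.0147) = exp(ln(1.012589)/-0.0147) = exp(0.01251/-0.0147)
f = exp(-0.8511) = 0.4270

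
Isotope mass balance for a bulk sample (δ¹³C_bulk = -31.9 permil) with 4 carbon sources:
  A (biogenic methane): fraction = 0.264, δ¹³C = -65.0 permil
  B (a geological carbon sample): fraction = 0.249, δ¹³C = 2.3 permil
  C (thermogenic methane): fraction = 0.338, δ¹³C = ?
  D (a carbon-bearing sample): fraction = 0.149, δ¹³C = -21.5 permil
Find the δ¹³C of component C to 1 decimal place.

Isotope mass balance: δ_bulk = Σ fᵢ·δᵢ.
-31.9 = 0.264×(-65.0) + 0.249×(2.3) + 0.338×δ_C + 0.149×(-21.5)
0.338·δ_C = -31.9 − (-19.791) = -12.109
δ_C = -12.109 / 0.338 = -35.83 permil

-35.8 permil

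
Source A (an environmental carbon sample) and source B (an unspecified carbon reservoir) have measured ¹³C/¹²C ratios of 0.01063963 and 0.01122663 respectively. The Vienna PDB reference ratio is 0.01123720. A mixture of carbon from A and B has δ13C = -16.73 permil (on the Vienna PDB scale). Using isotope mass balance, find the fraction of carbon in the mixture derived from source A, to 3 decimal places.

0.302

δ_A = (0.01063963/0.01123720 − 1)×1000 = (0.946822 − 1)×1000 = -53.178 permil
δ_B = (0.01122663/0.01123720 − 1)×1000 = (0.999059 − 1)×1000 = -0.941 permil
f_A = (δ_mix − δ_B)/(δ_A − δ_B) = (-16.73 − (-0.941))/(-53.178 − (-0.941))
f_A = -15.789 / -52.237 = 0.3023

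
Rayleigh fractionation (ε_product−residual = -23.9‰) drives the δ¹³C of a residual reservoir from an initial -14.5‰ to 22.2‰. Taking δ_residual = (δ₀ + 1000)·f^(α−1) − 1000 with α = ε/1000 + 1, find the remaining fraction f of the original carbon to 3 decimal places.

α − 1 = ε/1000 = -0.0239
(δ_res + 1000)/(δ₀ + 1000) = (22.2 + 1000)/(-14.5 + 1000) = 1022.2/985.5 = 1.037240
f = 1.037240^(1/-0.0239) = exp(ln(1.037240)/-0.0239) = exp(0.03656/-0.0239)
f = exp(-1.5298) = 0.2166

0.217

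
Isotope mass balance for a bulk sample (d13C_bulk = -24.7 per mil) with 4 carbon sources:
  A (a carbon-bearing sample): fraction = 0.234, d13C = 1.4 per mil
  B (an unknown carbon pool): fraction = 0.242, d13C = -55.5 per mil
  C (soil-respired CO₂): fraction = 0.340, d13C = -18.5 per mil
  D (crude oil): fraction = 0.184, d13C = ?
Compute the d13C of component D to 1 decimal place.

Isotope mass balance: δ_bulk = Σ fᵢ·δᵢ.
-24.7 = 0.234×(1.4) + 0.242×(-55.5) + 0.340×(-18.5) + 0.184×δ_D
0.184·δ_D = -24.7 − (-19.393) = -5.307
δ_D = -5.307 / 0.184 = -28.84 per mil

-28.8 per mil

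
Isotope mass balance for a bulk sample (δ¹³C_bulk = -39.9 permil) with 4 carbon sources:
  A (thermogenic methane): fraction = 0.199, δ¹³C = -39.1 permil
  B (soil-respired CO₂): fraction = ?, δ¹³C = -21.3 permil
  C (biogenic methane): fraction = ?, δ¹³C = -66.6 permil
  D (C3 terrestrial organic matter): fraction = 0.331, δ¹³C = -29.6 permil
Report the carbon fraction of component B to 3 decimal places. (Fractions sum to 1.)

0.198

Let f_B and f_C be the unknown fractions; fractions sum to 1 so f_B + f_C = 0.470.
Mass balance: Σ fᵢ·δᵢ = δ_bulk ⇒ f_B·(-21.3) + f_C·(-66.6) = -39.9 − (-17.579) = -22.321
Substitute f_C = 0.470 − f_B:
f_B·(-21.3 − -66.6) = -22.321 − 0.470×(-66.6) = 8.980
f_B = 8.980 / 45.3 = 0.1982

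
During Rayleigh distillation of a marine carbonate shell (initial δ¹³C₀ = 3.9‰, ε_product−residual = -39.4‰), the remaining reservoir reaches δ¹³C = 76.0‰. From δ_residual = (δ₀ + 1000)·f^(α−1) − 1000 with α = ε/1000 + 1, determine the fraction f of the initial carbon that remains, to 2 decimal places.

α − 1 = ε/1000 = -0.0394
(δ_res + 1000)/(δ₀ + 1000) = (76.0 + 1000)/(3.9 + 1000) = 1076.0/1003.9 = 1.071820
f = 1.071820^(1/-0.0394) = exp(ln(1.071820)/-0.0394) = exp(0.06936/-0.0394)
f = exp(-1.7604) = 0.1720

0.17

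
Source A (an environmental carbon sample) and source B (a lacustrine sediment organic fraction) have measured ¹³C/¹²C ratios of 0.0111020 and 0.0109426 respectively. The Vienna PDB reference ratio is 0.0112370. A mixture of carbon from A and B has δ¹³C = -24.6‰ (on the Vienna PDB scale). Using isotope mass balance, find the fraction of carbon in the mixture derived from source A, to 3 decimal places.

0.113

δ_A = (0.0111020/0.0112370 − 1)×1000 = (0.987986 − 1)×1000 = -12.014‰
δ_B = (0.0109426/0.0112370 − 1)×1000 = (0.973801 − 1)×1000 = -26.199‰
f_A = (δ_mix − δ_B)/(δ_A − δ_B) = (-24.6 − (-26.199))/(-12.014 − (-26.199))
f_A = 1.599 / 14.185 = 0.1127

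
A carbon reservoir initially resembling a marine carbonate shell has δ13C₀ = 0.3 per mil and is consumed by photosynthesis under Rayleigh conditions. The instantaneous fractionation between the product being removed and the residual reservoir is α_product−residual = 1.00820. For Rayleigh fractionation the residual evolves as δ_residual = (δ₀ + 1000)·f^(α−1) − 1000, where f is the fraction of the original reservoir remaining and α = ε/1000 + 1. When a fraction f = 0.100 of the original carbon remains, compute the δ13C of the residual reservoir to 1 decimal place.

-18.4 per mil

Rayleigh residual: δ_res = (δ₀ + 1000)·f^(α−1) − 1000
α − 1 = 0.00820
f^(α−1) = 0.100^(0.00820) = 0.981296
δ_res = (0.3 + 1000) × 0.981296 − 1000 = 981.590 − 1000 = -18.41 per mil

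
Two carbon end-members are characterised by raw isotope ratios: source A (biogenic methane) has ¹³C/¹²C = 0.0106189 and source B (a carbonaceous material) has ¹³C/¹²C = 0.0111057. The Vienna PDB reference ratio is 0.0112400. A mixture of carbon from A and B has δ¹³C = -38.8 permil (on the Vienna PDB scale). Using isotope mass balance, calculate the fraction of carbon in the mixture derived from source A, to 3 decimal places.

δ_A = (0.0106189/0.0112400 − 1)×1000 = (0.944742 − 1)×1000 = -55.258 permil
δ_B = (0.0111057/0.0112400 − 1)×1000 = (0.988052 − 1)×1000 = -11.948 permil
f_A = (δ_mix − δ_B)/(δ_A − δ_B) = (-38.8 − (-11.948))/(-55.258 − (-11.948))
f_A = -26.852 / -43.310 = 0.6200

0.620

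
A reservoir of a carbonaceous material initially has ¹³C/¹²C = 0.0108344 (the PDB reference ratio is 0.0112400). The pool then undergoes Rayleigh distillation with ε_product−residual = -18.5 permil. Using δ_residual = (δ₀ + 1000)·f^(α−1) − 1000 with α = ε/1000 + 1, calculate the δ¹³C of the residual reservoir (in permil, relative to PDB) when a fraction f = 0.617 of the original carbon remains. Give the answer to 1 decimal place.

δ₀ = (0.0108344/0.0112400 − 1)×1000 = (0.963915 − 1)×1000 = -36.085 permil
α − 1 = ε/1000 = -0.0185
f^(α−1) = 0.617^(-0.0185) = 1.008973
δ_res = (-36.085 + 1000) × 1.008973 − 1000 = 972.564 − 1000 = -27.44 permil

-27.4 permil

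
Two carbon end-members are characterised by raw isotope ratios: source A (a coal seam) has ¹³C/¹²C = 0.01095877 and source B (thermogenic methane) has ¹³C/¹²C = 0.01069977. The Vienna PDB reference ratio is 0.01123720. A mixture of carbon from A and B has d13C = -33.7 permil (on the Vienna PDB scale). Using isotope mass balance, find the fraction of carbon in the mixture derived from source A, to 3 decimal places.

0.613

δ_A = (0.01095877/0.01123720 − 1)×1000 = (0.975222 − 1)×1000 = -24.778 permil
δ_B = (0.01069977/0.01123720 − 1)×1000 = (0.952174 − 1)×1000 = -47.826 permil
f_A = (δ_mix − δ_B)/(δ_A − δ_B) = (-33.7 − (-47.826))/(-24.778 − (-47.826))
f_A = 14.126 / 23.048 = 0.6129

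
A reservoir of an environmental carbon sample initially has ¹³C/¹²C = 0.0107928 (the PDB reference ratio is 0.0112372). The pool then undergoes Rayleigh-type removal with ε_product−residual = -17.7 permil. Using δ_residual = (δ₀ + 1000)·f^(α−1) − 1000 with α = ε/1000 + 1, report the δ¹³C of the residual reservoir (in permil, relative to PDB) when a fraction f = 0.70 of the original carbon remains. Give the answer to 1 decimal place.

-33.5 permil

δ₀ = (0.0107928/0.0112372 − 1)×1000 = (0.960453 − 1)×1000 = -39.547 permil
α − 1 = ε/1000 = -0.0177
f^(α−1) = 0.70^(-0.0177) = 1.006333
δ_res = (-39.547 + 1000) × 1.006333 − 1000 = 966.535 − 1000 = -33.46 permil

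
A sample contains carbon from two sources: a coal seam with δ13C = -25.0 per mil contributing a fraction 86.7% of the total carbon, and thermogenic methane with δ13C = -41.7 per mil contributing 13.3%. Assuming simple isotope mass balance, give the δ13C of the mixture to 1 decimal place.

-27.2 per mil

δ_mix = f_A·δ_A + f_B·δ_B
δ_mix = 0.867 × (-25.0) + 0.133 × (-41.7)
δ_mix = -21.68 + -5.55 = -27.22 per mil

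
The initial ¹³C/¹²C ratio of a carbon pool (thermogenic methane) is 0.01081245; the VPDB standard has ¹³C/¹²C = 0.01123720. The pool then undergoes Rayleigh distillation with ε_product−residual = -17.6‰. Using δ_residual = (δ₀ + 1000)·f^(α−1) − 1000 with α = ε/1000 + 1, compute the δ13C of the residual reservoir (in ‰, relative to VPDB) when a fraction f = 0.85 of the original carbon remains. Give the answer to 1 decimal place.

-35.0‰

δ₀ = (0.01081245/0.01123720 − 1)×1000 = (0.962201 − 1)×1000 = -37.799‰
α − 1 = ε/1000 = -0.0176
f^(α−1) = 0.85^(-0.0176) = 1.002864
δ_res = (-37.799 + 1000) × 1.002864 − 1000 = 964.958 − 1000 = -35.04‰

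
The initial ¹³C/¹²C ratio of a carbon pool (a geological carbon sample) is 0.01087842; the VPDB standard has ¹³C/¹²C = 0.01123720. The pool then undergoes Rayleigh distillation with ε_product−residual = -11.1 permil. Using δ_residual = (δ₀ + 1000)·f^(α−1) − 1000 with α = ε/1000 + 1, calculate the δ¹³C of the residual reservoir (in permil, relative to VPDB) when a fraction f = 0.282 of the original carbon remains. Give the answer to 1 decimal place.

-18.2 permil

δ₀ = (0.01087842/0.01123720 − 1)×1000 = (0.968072 − 1)×1000 = -31.928 permil
α − 1 = ε/1000 = -0.0111
f^(α−1) = 0.282^(-0.0111) = 1.014150
δ_res = (-31.928 + 1000) × 1.014150 − 1000 = 981.770 − 1000 = -18.23 permil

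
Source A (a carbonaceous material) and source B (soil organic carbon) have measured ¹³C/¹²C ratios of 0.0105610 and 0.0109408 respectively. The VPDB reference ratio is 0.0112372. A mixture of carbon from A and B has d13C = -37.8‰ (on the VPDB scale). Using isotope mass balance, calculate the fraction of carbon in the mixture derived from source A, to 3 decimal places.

0.338

δ_A = (0.0105610/0.0112372 − 1)×1000 = (0.939825 − 1)×1000 = -60.175‰
δ_B = (0.0109408/0.0112372 − 1)×1000 = (0.973623 − 1)×1000 = -26.377‰
f_A = (δ_mix − δ_B)/(δ_A − δ_B) = (-37.8 − (-26.377))/(-60.175 − (-26.377))
f_A = -11.423 / -33.798 = 0.3380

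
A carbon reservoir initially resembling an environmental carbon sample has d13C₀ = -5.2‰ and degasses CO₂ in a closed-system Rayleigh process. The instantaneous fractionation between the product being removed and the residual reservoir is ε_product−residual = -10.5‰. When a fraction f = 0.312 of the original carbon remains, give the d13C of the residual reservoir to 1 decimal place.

Rayleigh residual: δ_res = (δ₀ + 1000)·f^(α−1) − 1000
α = ε/1000 + 1 = 0.98950, so α − 1 = -0.01050
f^(α−1) = 0.312^(-0.01050) = 1.012305
δ_res = (-5.2 + 1000) × 1.012305 − 1000 = 1007.041 − 1000 = 7.04‰

7.0‰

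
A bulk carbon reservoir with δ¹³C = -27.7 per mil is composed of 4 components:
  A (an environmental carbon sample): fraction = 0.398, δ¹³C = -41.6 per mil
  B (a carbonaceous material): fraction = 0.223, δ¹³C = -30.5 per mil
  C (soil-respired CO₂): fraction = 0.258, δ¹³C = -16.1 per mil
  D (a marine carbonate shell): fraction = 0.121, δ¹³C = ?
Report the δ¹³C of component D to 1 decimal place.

-1.6 per mil

Isotope mass balance: δ_bulk = Σ fᵢ·δᵢ.
-27.7 = 0.398×(-41.6) + 0.223×(-30.5) + 0.258×(-16.1) + 0.121×δ_D
0.121·δ_D = -27.7 − (-27.512) = -0.188
δ_D = -0.188 / 0.121 = -1.55 per mil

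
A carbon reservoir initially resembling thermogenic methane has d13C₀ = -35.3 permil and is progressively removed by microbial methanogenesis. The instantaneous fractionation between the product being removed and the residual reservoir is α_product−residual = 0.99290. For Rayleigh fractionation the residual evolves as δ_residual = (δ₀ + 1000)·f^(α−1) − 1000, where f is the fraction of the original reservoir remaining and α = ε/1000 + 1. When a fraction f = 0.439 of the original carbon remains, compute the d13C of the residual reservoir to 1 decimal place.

-29.6 permil

Rayleigh residual: δ_res = (δ₀ + 1000)·f^(α−1) − 1000
α − 1 = -0.00710
f^(α−1) = 0.439^(-0.00710) = 1.005862
δ_res = (-35.3 + 1000) × 1.005862 − 1000 = 970.355 − 1000 = -29.64 permil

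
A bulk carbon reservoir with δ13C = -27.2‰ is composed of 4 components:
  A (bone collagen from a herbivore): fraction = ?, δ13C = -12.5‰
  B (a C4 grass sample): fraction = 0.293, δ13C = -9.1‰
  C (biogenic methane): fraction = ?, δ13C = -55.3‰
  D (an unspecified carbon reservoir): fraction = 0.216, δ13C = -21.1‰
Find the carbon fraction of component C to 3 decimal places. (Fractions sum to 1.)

0.323

Let f_C and f_A be the unknown fractions; fractions sum to 1 so f_C + f_A = 0.491.
Mass balance: Σ fᵢ·δᵢ = δ_bulk ⇒ f_C·(-55.3) + f_A·(-12.5) = -27.2 − (-7.224) = -19.976
Substitute f_A = 0.491 − f_C:
f_C·(-55.3 − -12.5) = -19.976 − 0.491×(-12.5) = -13.839
f_C = -13.839 / -42.8 = 0.3233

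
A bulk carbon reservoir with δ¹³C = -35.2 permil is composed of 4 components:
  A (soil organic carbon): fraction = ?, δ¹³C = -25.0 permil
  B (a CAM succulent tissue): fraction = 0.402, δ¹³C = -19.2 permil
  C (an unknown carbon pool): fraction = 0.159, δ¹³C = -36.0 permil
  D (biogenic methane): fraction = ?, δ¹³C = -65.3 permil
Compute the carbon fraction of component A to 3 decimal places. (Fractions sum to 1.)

0.171

Let f_A and f_D be the unknown fractions; fractions sum to 1 so f_A + f_D = 0.439.
Mass balance: Σ fᵢ·δᵢ = δ_bulk ⇒ f_A·(-25.0) + f_D·(-65.3) = -35.2 − (-13.442) = -21.758
Substitute f_D = 0.439 − f_A:
f_A·(-25.0 − -65.3) = -21.758 − 0.439×(-65.3) = 6.909
f_A = 6.909 / 40.3 = 0.1714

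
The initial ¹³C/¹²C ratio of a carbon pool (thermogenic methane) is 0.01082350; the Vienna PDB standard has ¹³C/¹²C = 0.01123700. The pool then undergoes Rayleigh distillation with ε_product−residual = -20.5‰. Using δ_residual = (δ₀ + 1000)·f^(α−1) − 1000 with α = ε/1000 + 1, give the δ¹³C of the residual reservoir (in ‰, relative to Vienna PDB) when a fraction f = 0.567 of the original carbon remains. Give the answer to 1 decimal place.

δ₀ = (0.01082350/0.01123700 − 1)×1000 = (0.963202 − 1)×1000 = -36.798‰
α − 1 = ε/1000 = -0.0205
f^(α−1) = 0.567^(-0.0205) = 1.011700
δ_res = (-36.798 + 1000) × 1.011700 − 1000 = 974.471 − 1000 = -25.53‰

-25.5‰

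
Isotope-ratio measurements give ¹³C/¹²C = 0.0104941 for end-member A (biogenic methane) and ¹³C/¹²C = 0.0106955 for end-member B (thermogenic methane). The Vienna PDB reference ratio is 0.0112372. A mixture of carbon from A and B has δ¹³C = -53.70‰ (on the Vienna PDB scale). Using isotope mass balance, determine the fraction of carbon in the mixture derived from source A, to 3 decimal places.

0.307

δ_A = (0.0104941/0.0112372 − 1)×1000 = (0.933871 − 1)×1000 = -66.129‰
δ_B = (0.0106955/0.0112372 − 1)×1000 = (0.951794 − 1)×1000 = -48.206‰
f_A = (δ_mix − δ_B)/(δ_A − δ_B) = (-53.70 − (-48.206))/(-66.129 − (-48.206))
f_A = -5.494 / -17.923 = 0.3065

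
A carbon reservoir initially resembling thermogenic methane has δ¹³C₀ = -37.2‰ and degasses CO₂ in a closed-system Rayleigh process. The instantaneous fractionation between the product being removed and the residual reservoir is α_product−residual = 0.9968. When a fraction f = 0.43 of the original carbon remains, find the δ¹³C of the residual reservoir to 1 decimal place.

-34.6‰

Rayleigh residual: δ_res = (δ₀ + 1000)·f^(α−1) − 1000
α − 1 = -0.00320
f^(α−1) = 0.43^(-0.00320) = 1.002704
δ_res = (-37.2 + 1000) × 1.002704 − 1000 = 965.404 − 1000 = -34.60‰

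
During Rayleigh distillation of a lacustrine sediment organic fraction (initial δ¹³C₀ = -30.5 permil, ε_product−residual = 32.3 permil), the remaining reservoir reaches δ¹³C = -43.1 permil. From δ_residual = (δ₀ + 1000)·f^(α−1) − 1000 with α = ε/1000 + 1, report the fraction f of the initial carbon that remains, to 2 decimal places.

0.67

α − 1 = ε/1000 = 0.0323
(δ_res + 1000)/(δ₀ + 1000) = (-43.1 + 1000)/(-30.5 + 1000) = 956.9/969.5 = 0.987004
f = 0.987004^(1/0.0323) = exp(ln(0.987004)/0.0323) = exp(-0.01308/0.0323)
f = exp(-0.4050) = 0.6670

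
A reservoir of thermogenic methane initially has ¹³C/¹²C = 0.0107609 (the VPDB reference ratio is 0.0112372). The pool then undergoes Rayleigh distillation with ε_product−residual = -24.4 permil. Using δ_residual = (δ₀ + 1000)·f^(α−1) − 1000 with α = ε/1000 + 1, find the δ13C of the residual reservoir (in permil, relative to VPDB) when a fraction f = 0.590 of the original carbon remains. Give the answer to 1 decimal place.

-30.0 permil

δ₀ = (0.0107609/0.0112372 − 1)×1000 = (0.957614 − 1)×1000 = -42.386 permil
α − 1 = ε/1000 = -0.0244
f^(α−1) = 0.590^(-0.0244) = 1.012957
δ_res = (-42.386 + 1000) × 1.012957 − 1000 = 970.022 − 1000 = -29.98 permil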